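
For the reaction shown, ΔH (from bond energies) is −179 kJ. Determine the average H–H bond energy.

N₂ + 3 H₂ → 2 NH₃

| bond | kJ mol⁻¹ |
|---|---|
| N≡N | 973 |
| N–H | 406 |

Let D be the H–H bond energy.
Σ(broken) = 3×D + 1×973 = 973 + 3D
Σ(formed) = 6×406 = 2436
ΔH = Σ(broken) − Σ(formed) = (973 + 3D) − (2436) = −1463 + 3D
Setting this equal to −179 kJ gives 3D = 1284, so D = 428 kJ/mol.

D(H–H) ≈ 428 kJ/mol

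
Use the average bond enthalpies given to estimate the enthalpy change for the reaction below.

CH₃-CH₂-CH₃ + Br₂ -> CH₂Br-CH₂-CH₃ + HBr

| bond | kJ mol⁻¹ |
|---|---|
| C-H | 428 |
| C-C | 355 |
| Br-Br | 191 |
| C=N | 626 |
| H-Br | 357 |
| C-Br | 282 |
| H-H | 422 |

ΔH ≈ −20 kJ

Bonds broken (reactants):
  Br-Br: 1 × 191 = 191
  C-C: 2 × 355 = 710
  C-H: 8 × 428 = 3424
  Σ(broken) = 4325 kJ
Bonds formed (products):
  C-Br: 1 × 282 = 282
  C-C: 2 × 355 = 710
  C-H: 7 × 428 = 2996
  H-Br: 1 × 357 = 357
  Σ(formed) = 4345 kJ
ΔH = Σ(broken) − Σ(formed) = 4325 − 4345 = −20 kJ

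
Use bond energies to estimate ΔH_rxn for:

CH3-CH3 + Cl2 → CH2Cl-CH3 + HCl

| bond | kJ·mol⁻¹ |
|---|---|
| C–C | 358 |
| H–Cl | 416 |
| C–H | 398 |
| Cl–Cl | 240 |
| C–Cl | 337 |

Bonds broken (reactants):
  C–C: 1 × 358 = 358
  C–H: 6 × 398 = 2388
  Cl–Cl: 1 × 240 = 240
  Σ(broken) = 2986 kJ
Bonds formed (products):
  C–C: 1 × 358 = 358
  C–Cl: 1 × 337 = 337
  C–H: 5 × 398 = 1990
  H–Cl: 1 × 416 = 416
  Σ(formed) = 3101 kJ
ΔH = Σ(broken) − Σ(formed) = 2986 − 3101 = −115 kJ

ΔH ≈ −115 kJ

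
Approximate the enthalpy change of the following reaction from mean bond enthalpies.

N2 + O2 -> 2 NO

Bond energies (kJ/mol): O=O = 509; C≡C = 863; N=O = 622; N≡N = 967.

Bonds broken (reactants):
  N≡N: 1 × 967 = 967
  O=O: 1 × 509 = 509
  Σ(broken) = 1476 kJ
Bonds formed (products):
  N=O: 2 × 622 = 1244
  Σ(formed) = 1244 kJ
ΔH = Σ(broken) − Σ(formed) = 1476 − 1244 = +232 kJ

ΔH ≈ +232 kJ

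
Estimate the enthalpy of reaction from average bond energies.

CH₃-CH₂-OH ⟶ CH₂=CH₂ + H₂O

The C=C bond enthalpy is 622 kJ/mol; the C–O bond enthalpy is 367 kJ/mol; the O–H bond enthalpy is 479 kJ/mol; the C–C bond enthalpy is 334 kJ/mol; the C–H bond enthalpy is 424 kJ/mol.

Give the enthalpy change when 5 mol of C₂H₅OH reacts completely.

ΔH = +120 kJ

Bonds broken (reactants):
  C–C: 1 × 334 = 334
  C–H: 5 × 424 = 2120
  C–O: 1 × 367 = 367
  O–H: 1 × 479 = 479
  Σ(broken) = 3300 kJ
Bonds formed (products):
  C–H: 4 × 424 = 1696
  C=C: 1 × 622 = 622
  O–H: 2 × 479 = 958
  Σ(formed) = 3276 kJ
ΔH = Σ(broken) − Σ(formed) = 3300 − 3276 = +24 kJ
For 5× the reaction as written: 5 × (+24) = +120 kJ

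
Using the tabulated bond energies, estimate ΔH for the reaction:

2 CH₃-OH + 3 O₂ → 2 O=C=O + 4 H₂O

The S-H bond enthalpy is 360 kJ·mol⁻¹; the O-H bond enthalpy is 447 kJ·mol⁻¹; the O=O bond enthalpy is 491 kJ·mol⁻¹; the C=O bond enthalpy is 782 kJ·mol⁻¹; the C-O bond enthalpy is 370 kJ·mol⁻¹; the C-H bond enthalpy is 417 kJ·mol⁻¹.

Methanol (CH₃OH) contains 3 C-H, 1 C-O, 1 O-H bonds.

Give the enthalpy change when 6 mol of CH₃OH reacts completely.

Bonds broken (reactants):
  C-H: 6 × 417 = 2502
  C-O: 2 × 370 = 740
  O-H: 2 × 447 = 894
  O=O: 3 × 491 = 1473
  Σ(broken) = 5609 kJ
Bonds formed (products):
  C=O: 4 × 782 = 3128
  O-H: 8 × 447 = 3576
  Σ(formed) = 6704 kJ
ΔH = Σ(broken) − Σ(formed) = 5609 − 6704 = −1095 kJ
For 3× the reaction as written: 3 × (−1095) = −3285 kJ

ΔH = −3285 kJ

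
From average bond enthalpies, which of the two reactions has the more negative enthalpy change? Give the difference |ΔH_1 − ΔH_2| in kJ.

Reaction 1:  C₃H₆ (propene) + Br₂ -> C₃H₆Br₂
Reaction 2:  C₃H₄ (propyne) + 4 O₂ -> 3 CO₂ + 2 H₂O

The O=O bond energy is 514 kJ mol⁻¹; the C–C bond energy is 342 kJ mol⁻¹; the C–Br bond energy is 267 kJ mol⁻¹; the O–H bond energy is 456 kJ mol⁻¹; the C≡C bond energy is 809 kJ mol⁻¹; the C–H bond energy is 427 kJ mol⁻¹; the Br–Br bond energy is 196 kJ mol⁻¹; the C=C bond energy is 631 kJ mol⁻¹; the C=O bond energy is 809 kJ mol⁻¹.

Reaction 1:
  Bonds broken (reactants):
    Br–Br: 1 × 196 = 196
    C–C: 1 × 342 = 342
    C–H: 6 × 427 = 2562
    C=C: 1 × 631 = 631
    Σ(broken) = 3731 kJ
  Bonds formed (products):
    C–Br: 2 × 267 = 534
    C–C: 2 × 342 = 684
    C–H: 6 × 427 = 2562
    Σ(formed) = 3780 kJ
  ΔH_1 = 3731 − 3780 = −49 kJ
Reaction 2:
  Bonds broken (reactants):
    C≡C: 1 × 809 = 809
    C–C: 1 × 342 = 342
    C–H: 4 × 427 = 1708
    O=O: 4 × 514 = 2056
    Σ(broken) = 4915 kJ
  Bonds formed (products):
    C=O: 6 × 809 = 4854
    O–H: 4 × 456 = 1824
    Σ(formed) = 6678 kJ
  ΔH_2 = 4915 − 6678 = −1763 kJ
ΔH_1 − ΔH_2 = +1714 kJ, so reaction 2 has the more negative ΔH; |ΔH_1 − ΔH_2| = 1714 kJ.

Reaction 2, by 1714 kJ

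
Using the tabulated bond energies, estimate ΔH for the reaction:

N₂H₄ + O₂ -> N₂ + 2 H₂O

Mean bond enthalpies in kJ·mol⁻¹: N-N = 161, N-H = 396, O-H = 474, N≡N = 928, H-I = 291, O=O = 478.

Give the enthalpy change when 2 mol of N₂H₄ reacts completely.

ΔH = −1202 kJ

Bonds broken (reactants):
  N-H: 4 × 396 = 1584
  N-N: 1 × 161 = 161
  O=O: 1 × 478 = 478
  Σ(broken) = 2223 kJ
Bonds formed (products):
  N≡N: 1 × 928 = 928
  O-H: 4 × 474 = 1896
  Σ(formed) = 2824 kJ
ΔH = Σ(broken) − Σ(formed) = 2223 − 2824 = −601 kJ
For 2× the reaction as written: 2 × (−601) = −1202 kJ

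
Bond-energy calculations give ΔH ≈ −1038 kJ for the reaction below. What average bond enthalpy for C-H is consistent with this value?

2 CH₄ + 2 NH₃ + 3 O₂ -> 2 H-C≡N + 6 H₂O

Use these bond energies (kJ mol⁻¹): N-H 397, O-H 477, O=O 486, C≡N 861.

D(C-H) ≈ 428 kJ/mol

Let D be the C-H bond energy.
Σ(broken) = 8×D + 6×397 + 3×486 = 3840 + 8D
Σ(formed) = 2×861 + 2×D + 12×477 = 7446 + 2D
ΔH = Σ(broken) − Σ(formed) = (3840 + 8D) − (7446 + 2D) = −3606 + 6D
Setting this equal to −1038 kJ gives 6D = 2568, so D = 428 kJ/mol.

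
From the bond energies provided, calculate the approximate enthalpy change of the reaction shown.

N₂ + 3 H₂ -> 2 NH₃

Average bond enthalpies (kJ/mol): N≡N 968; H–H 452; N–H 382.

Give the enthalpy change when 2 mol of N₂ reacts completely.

Bonds broken (reactants):
  H–H: 3 × 452 = 1356
  N≡N: 1 × 968 = 968
  Σ(broken) = 2324 kJ
Bonds formed (products):
  N–H: 6 × 382 = 2292
  Σ(formed) = 2292 kJ
ΔH = Σ(broken) − Σ(formed) = 2324 − 2292 = +32 kJ
For 2× the reaction as written: 2 × (+32) = +64 kJ

ΔH = +64 kJ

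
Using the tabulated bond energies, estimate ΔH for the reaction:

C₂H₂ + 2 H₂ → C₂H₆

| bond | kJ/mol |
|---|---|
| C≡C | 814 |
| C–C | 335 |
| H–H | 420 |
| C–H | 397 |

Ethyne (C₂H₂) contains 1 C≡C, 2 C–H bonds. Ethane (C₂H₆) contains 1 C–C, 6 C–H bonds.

Bonds broken (reactants):
  C≡C: 1 × 814 = 814
  C–H: 2 × 397 = 794
  H–H: 2 × 420 = 840
  Σ(broken) = 2448 kJ
Bonds formed (products):
  C–C: 1 × 335 = 335
  C–H: 6 × 397 = 2382
  Σ(formed) = 2717 kJ
ΔH = Σ(broken) − Σ(formed) = 2448 − 2717 = −269 kJ

ΔH ≈ −269 kJ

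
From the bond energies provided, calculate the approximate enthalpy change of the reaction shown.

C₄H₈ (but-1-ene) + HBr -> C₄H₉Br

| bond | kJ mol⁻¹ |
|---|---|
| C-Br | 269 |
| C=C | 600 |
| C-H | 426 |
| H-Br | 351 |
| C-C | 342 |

ΔH ≈ −86 kJ

Bonds broken (reactants):
  C-C: 2 × 342 = 684
  C-H: 8 × 426 = 3408
  C=C: 1 × 600 = 600
  H-Br: 1 × 351 = 351
  Σ(broken) = 5043 kJ
Bonds formed (products):
  C-Br: 1 × 269 = 269
  C-C: 3 × 342 = 1026
  C-H: 9 × 426 = 3834
  Σ(formed) = 5129 kJ
ΔH = Σ(broken) − Σ(formed) = 5043 − 5129 = −86 kJ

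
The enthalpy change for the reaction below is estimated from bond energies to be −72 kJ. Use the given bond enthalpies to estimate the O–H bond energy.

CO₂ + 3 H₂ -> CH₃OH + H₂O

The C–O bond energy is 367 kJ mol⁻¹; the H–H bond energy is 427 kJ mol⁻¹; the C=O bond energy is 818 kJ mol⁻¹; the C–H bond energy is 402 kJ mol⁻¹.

Let D be the O–H bond energy.
Σ(broken) = 2×818 + 3×427 = 2917
Σ(formed) = 3×402 + 1×367 + 3×D = 1573 + 3D
ΔH = Σ(broken) − Σ(formed) = (2917) − (1573 + 3D) = +1344 − 3D
Setting this equal to −72 kJ gives 3D = 1416, so D = 472 kJ/mol.

D(O–H) ≈ 472 kJ/mol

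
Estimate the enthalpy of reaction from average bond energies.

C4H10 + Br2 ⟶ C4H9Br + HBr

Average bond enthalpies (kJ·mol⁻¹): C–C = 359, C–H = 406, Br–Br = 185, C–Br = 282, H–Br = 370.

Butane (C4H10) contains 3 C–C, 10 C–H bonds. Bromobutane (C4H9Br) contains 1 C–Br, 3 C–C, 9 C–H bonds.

ΔH ≈ −61 kJ

Bonds broken (reactants):
  Br–Br: 1 × 185 = 185
  C–C: 3 × 359 = 1077
  C–H: 10 × 406 = 4060
  Σ(broken) = 5322 kJ
Bonds formed (products):
  C–Br: 1 × 282 = 282
  C–C: 3 × 359 = 1077
  C–H: 9 × 406 = 3654
  H–Br: 1 × 370 = 370
  Σ(formed) = 5383 kJ
ΔH = Σ(broken) − Σ(formed) = 5322 − 5383 = −61 kJ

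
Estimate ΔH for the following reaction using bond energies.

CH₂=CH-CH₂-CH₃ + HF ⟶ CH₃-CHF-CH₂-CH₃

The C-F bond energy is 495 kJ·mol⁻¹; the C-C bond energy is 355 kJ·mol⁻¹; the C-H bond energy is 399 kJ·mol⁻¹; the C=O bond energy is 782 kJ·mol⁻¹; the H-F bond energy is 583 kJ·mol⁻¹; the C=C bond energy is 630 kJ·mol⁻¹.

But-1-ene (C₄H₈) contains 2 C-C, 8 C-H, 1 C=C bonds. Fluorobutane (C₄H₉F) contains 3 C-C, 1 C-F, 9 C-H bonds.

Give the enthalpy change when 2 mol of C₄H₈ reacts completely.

ΔH = −72 kJ

Bonds broken (reactants):
  C-C: 2 × 355 = 710
  C-H: 8 × 399 = 3192
  C=C: 1 × 630 = 630
  H-F: 1 × 583 = 583
  Σ(broken) = 5115 kJ
Bonds formed (products):
  C-C: 3 × 355 = 1065
  C-F: 1 × 495 = 495
  C-H: 9 × 399 = 3591
  Σ(formed) = 5151 kJ
ΔH = Σ(broken) − Σ(formed) = 5115 − 5151 = −36 kJ
For 2× the reaction as written: 2 × (−36) = −72 kJ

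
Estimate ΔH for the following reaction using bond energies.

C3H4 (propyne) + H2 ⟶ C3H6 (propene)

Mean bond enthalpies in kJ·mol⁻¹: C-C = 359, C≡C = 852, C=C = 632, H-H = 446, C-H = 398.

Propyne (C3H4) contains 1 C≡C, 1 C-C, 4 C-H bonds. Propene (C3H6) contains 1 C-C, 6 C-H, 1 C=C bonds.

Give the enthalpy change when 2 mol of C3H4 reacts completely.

Bonds broken (reactants):
  C≡C: 1 × 852 = 852
  C-C: 1 × 359 = 359
  C-H: 4 × 398 = 1592
  H-H: 1 × 446 = 446
  Σ(broken) = 3249 kJ
Bonds formed (products):
  C-C: 1 × 359 = 359
  C-H: 6 × 398 = 2388
  C=C: 1 × 632 = 632
  Σ(formed) = 3379 kJ
ΔH = Σ(broken) − Σ(formed) = 3249 − 3379 = −130 kJ
For 2× the reaction as written: 2 × (−130) = −260 kJ

ΔH = −260 kJ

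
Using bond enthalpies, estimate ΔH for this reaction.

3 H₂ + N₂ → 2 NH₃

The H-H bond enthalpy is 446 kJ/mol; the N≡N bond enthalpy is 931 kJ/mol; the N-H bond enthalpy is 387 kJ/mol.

Bonds broken (reactants):
  H-H: 3 × 446 = 1338
  N≡N: 1 × 931 = 931
  Σ(broken) = 2269 kJ
Bonds formed (products):
  N-H: 6 × 387 = 2322
  Σ(formed) = 2322 kJ
ΔH = Σ(broken) − Σ(formed) = 2269 − 2322 = −53 kJ

ΔH ≈ −53 kJ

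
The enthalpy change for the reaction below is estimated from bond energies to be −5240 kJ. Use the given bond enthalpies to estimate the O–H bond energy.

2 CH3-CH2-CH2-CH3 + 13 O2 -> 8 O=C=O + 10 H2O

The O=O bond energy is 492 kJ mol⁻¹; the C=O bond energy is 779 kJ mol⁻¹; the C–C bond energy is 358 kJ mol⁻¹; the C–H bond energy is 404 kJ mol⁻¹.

Let D be the O–H bond energy.
Σ(broken) = 6×358 + 20×404 + 13×492 = 16624
Σ(formed) = 16×779 + 20×D = 12464 + 20D
ΔH = Σ(broken) − Σ(formed) = (16624) − (12464 + 20D) = +4160 − 20D
Setting this equal to −5240 kJ gives 20D = 9400, so D = 470 kJ/mol.

D(O–H) ≈ 470 kJ/mol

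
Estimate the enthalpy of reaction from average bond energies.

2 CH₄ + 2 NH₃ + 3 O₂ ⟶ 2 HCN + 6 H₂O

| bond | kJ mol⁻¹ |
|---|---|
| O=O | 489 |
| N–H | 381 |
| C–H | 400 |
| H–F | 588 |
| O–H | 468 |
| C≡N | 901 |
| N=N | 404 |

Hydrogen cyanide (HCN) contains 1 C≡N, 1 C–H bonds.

ΔH ≈ −1265 kJ

Bonds broken (reactants):
  C–H: 8 × 400 = 3200
  N–H: 6 × 381 = 2286
  O=O: 3 × 489 = 1467
  Σ(broken) = 6953 kJ
Bonds formed (products):
  C≡N: 2 × 901 = 1802
  C–H: 2 × 400 = 800
  O–H: 12 × 468 = 5616
  Σ(formed) = 8218 kJ
ΔH = Σ(broken) − Σ(formed) = 6953 − 8218 = −1265 kJ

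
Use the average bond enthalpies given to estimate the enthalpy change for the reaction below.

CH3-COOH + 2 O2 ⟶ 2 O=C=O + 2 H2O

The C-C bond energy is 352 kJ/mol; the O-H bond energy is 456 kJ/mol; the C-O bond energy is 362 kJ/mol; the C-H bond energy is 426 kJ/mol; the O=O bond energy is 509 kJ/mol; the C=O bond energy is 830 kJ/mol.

Bonds broken (reactants):
  C-C: 1 × 352 = 352
  C-H: 3 × 426 = 1278
  C-O: 1 × 362 = 362
  C=O: 1 × 830 = 830
  O-H: 1 × 456 = 456
  O=O: 2 × 509 = 1018
  Σ(broken) = 4296 kJ
Bonds formed (products):
  C=O: 4 × 830 = 3320
  O-H: 4 × 456 = 1824
  Σ(formed) = 5144 kJ
ΔH = Σ(broken) − Σ(formed) = 4296 − 5144 = −848 kJ

ΔH ≈ −848 kJ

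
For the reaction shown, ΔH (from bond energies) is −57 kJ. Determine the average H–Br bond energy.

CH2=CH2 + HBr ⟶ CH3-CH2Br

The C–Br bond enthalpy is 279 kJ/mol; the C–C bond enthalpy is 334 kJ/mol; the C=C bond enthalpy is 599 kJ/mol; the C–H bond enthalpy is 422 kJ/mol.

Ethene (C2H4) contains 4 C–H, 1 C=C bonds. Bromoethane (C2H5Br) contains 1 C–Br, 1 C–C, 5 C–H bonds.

Let D be the H–Br bond energy.
Σ(broken) = 4×422 + 1×599 + 1×D = 2287 + D
Σ(formed) = 1×279 + 1×334 + 5×422 = 2723
ΔH = Σ(broken) − Σ(formed) = (2287 + D) − (2723) = −436 + D
Setting this equal to −57 kJ gives D = 379 kJ/mol.

D(H–Br) ≈ 379 kJ/mol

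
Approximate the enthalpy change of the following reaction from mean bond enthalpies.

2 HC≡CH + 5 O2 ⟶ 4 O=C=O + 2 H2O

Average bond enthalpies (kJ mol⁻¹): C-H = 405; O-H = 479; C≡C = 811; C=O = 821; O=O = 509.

ΔH ≈ −2697 kJ

Bonds broken (reactants):
  C≡C: 2 × 811 = 1622
  C-H: 4 × 405 = 1620
  O=O: 5 × 509 = 2545
  Σ(broken) = 5787 kJ
Bonds formed (products):
  C=O: 8 × 821 = 6568
  O-H: 4 × 479 = 1916
  Σ(formed) = 8484 kJ
ΔH = Σ(broken) − Σ(formed) = 5787 − 8484 = −2697 kJ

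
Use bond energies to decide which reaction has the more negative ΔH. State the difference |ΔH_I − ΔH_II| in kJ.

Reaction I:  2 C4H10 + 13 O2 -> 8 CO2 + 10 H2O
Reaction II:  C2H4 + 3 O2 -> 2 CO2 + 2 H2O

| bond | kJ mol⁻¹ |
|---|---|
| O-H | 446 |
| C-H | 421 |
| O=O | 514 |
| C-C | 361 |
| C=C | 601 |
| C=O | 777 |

Reaction I:
  Bonds broken (reactants):
    C-C: 6 × 361 = 2166
    C-H: 20 × 421 = 8420
    O=O: 13 × 514 = 6682
    Σ(broken) = 17268 kJ
  Bonds formed (products):
    C=O: 16 × 777 = 12432
    O-H: 20 × 446 = 8920
    Σ(formed) = 21352 kJ
  ΔH_I = 17268 − 21352 = −4084 kJ
Reaction II:
  Bonds broken (reactants):
    C-H: 4 × 421 = 1684
    C=C: 1 × 601 = 601
    O=O: 3 × 514 = 1542
    Σ(broken) = 3827 kJ
  Bonds formed (products):
    C=O: 4 × 777 = 3108
    O-H: 4 × 446 = 1784
    Σ(formed) = 4892 kJ
  ΔH_II = 3827 − 4892 = −1065 kJ
ΔH_I − ΔH_II = −3019 kJ, so reaction I has the more negative ΔH; |ΔH_I − ΔH_II| = 3019 kJ.

Reaction I, by 3019 kJ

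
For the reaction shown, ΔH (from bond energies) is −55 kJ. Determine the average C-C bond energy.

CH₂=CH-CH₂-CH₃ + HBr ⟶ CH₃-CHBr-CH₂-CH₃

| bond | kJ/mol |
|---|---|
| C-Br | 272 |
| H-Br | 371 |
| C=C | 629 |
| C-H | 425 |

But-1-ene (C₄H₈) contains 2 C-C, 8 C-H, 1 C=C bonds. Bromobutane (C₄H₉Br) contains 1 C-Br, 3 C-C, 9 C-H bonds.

Let D be the C-C bond energy.
Σ(broken) = 2×D + 8×425 + 1×629 + 1×371 = 4400 + 2D
Σ(formed) = 1×272 + 3×D + 9×425 = 4097 + 3D
ΔH = Σ(broken) − Σ(formed) = (4400 + 2D) − (4097 + 3D) = +303 − D
Setting this equal to −55 kJ gives D = 358 kJ/mol.

D(C-C) ≈ 358 kJ/mol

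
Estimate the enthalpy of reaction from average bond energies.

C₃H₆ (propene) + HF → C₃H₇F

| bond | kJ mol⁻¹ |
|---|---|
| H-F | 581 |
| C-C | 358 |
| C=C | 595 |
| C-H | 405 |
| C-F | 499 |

Bonds broken (reactants):
  C-C: 1 × 358 = 358
  C-H: 6 × 405 = 2430
  C=C: 1 × 595 = 595
  H-F: 1 × 581 = 581
  Σ(broken) = 3964 kJ
Bonds formed (products):
  C-C: 2 × 358 = 716
  C-F: 1 × 499 = 499
  C-H: 7 × 405 = 2835
  Σ(formed) = 4050 kJ
ΔH = Σ(broken) − Σ(formed) = 3964 − 4050 = −86 kJ

ΔH ≈ −86 kJ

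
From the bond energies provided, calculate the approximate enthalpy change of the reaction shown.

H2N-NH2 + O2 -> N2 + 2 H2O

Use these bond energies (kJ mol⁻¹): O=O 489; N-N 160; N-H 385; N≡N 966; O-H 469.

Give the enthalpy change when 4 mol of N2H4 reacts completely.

ΔH = −2612 kJ

Bonds broken (reactants):
  N-H: 4 × 385 = 1540
  N-N: 1 × 160 = 160
  O=O: 1 × 489 = 489
  Σ(broken) = 2189 kJ
Bonds formed (products):
  N≡N: 1 × 966 = 966
  O-H: 4 × 469 = 1876
  Σ(formed) = 2842 kJ
ΔH = Σ(broken) − Σ(formed) = 2189 − 2842 = −653 kJ
For 4× the reaction as written: 4 × (−653) = −2612 kJ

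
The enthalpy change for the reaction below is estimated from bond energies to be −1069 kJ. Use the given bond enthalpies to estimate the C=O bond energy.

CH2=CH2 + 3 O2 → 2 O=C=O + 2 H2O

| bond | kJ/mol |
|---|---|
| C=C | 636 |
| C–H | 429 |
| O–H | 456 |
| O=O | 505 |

D(C=O) ≈ 778 kJ/mol

Let D be the C=O bond energy.
Σ(broken) = 4×429 + 1×636 + 3×505 = 3867
Σ(formed) = 4×D + 4×456 = 1824 + 4D
ΔH = Σ(broken) − Σ(formed) = (3867) − (1824 + 4D) = +2043 − 4D
Setting this equal to −1069 kJ gives 4D = 3112, so D = 778 kJ/mol.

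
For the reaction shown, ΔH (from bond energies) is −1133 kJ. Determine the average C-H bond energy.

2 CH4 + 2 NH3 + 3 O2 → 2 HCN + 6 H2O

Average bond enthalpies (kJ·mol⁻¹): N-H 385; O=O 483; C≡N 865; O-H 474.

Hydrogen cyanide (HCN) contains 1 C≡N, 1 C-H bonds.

D(C-H) ≈ 421 kJ/mol

Let D be the C-H bond energy.
Σ(broken) = 8×D + 6×385 + 3×483 = 3759 + 8D
Σ(formed) = 2×865 + 2×D + 12×474 = 7418 + 2D
ΔH = Σ(broken) − Σ(formed) = (3759 + 8D) − (7418 + 2D) = −3659 + 6D
Setting this equal to −1133 kJ gives 6D = 2526, so D = 421 kJ/mol.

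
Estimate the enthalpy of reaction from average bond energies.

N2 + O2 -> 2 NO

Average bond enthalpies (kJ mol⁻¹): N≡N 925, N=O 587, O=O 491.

Bonds broken (reactants):
  N≡N: 1 × 925 = 925
  O=O: 1 × 491 = 491
  Σ(broken) = 1416 kJ
Bonds formed (products):
  N=O: 2 × 587 = 1174
  Σ(formed) = 1174 kJ
ΔH = Σ(broken) − Σ(formed) = 1416 − 1174 = +242 kJ

ΔH ≈ +242 kJ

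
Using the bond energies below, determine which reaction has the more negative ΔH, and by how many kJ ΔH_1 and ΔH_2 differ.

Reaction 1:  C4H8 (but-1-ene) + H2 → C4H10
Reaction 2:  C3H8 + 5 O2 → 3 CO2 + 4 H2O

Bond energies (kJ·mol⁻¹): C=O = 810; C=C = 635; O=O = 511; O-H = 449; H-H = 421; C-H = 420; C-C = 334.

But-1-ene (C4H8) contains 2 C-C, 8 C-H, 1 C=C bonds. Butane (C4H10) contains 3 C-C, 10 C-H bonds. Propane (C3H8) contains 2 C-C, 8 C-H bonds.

Reaction 2, by 1751 kJ

Reaction 1:
  Bonds broken (reactants):
    C-C: 2 × 334 = 668
    C-H: 8 × 420 = 3360
    C=C: 1 × 635 = 635
    H-H: 1 × 421 = 421
    Σ(broken) = 5084 kJ
  Bonds formed (products):
    C-C: 3 × 334 = 1002
    C-H: 10 × 420 = 4200
    Σ(formed) = 5202 kJ
  ΔH_1 = 5084 − 5202 = −118 kJ
Reaction 2:
  Bonds broken (reactants):
    C-C: 2 × 334 = 668
    C-H: 8 × 420 = 3360
    O=O: 5 × 511 = 2555
    Σ(broken) = 6583 kJ
  Bonds formed (products):
    C=O: 6 × 810 = 4860
    O-H: 8 × 449 = 3592
    Σ(formed) = 8452 kJ
  ΔH_2 = 6583 − 8452 = −1869 kJ
ΔH_1 − ΔH_2 = +1751 kJ, so reaction 2 has the more negative ΔH; |ΔH_1 − ΔH_2| = 1751 kJ.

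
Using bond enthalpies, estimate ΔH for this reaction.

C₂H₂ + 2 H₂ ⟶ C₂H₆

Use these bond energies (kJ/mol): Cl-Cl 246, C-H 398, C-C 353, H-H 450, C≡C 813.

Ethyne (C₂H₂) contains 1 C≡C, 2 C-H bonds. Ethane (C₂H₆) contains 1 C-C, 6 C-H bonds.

ΔH ≈ −232 kJ

Bonds broken (reactants):
  C≡C: 1 × 813 = 813
  C-H: 2 × 398 = 796
  H-H: 2 × 450 = 900
  Σ(broken) = 2509 kJ
Bonds formed (products):
  C-C: 1 × 353 = 353
  C-H: 6 × 398 = 2388
  Σ(formed) = 2741 kJ
ΔH = Σ(broken) − Σ(formed) = 2509 − 2741 = −232 kJ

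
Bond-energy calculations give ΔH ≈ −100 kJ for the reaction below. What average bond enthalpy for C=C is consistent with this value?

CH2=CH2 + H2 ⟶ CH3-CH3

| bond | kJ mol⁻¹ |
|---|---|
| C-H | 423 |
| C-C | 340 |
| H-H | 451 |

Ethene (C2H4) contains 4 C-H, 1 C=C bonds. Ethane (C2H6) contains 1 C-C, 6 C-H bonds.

D(C=C) ≈ 635 kJ/mol

Let D be the C=C bond energy.
Σ(broken) = 4×423 + 1×D + 1×451 = 2143 + D
Σ(formed) = 1×340 + 6×423 = 2878
ΔH = Σ(broken) − Σ(formed) = (2143 + D) − (2878) = −735 + D
Setting this equal to −100 kJ gives D = 635 kJ/mol.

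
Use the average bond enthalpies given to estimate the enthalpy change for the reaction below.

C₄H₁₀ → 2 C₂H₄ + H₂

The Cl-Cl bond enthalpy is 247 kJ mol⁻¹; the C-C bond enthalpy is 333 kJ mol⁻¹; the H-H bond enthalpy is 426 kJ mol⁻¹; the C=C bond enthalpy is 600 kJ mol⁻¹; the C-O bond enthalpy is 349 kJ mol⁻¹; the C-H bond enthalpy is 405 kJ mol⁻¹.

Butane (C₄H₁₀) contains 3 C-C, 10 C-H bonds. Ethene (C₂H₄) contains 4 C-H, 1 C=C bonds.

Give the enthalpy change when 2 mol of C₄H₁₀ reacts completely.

ΔH = +366 kJ

Bonds broken (reactants):
  C-C: 3 × 333 = 999
  C-H: 10 × 405 = 4050
  Σ(broken) = 5049 kJ
Bonds formed (products):
  C-H: 8 × 405 = 3240
  C=C: 2 × 600 = 1200
  H-H: 1 × 426 = 426
  Σ(formed) = 4866 kJ
ΔH = Σ(broken) − Σ(formed) = 5049 − 4866 = +183 kJ
For 2× the reaction as written: 2 × (+183) = +366 kJ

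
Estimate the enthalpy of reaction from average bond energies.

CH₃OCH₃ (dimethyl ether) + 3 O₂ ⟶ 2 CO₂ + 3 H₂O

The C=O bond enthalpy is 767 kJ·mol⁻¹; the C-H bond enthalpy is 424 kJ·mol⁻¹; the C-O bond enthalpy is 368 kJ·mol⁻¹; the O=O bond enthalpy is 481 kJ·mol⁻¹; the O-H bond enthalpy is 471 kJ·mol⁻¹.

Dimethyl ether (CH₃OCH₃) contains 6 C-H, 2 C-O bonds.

ΔH ≈ −1171 kJ

Bonds broken (reactants):
  C-H: 6 × 424 = 2544
  C-O: 2 × 368 = 736
  O=O: 3 × 481 = 1443
  Σ(broken) = 4723 kJ
Bonds formed (products):
  C=O: 4 × 767 = 3068
  O-H: 6 × 471 = 2826
  Σ(formed) = 5894 kJ
ΔH = Σ(broken) − Σ(formed) = 4723 − 5894 = −1171 kJ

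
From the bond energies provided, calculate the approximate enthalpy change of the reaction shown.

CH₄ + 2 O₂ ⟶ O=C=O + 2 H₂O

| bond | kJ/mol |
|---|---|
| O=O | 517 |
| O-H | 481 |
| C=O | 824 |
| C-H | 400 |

Bonds broken (reactants):
  C-H: 4 × 400 = 1600
  O=O: 2 × 517 = 1034
  Σ(broken) = 2634 kJ
Bonds formed (products):
  C=O: 2 × 824 = 1648
  O-H: 4 × 481 = 1924
  Σ(formed) = 3572 kJ
ΔH = Σ(broken) − Σ(formed) = 2634 − 3572 = −938 kJ

ΔH ≈ −938 kJ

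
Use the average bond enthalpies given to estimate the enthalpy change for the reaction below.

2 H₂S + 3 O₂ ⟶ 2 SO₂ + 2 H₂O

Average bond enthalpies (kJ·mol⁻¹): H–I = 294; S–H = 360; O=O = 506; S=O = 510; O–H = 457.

ΔH ≈ −910 kJ

Bonds broken (reactants):
  O=O: 3 × 506 = 1518
  S–H: 4 × 360 = 1440
  Σ(broken) = 2958 kJ
Bonds formed (products):
  O–H: 4 × 457 = 1828
  S=O: 4 × 510 = 2040
  Σ(formed) = 3868 kJ
ΔH = Σ(broken) − Σ(formed) = 2958 − 3868 = −910 kJ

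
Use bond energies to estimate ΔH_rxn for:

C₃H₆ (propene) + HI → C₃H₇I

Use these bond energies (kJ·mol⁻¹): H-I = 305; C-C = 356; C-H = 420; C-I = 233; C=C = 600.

Bonds broken (reactants):
  C-C: 1 × 356 = 356
  C-H: 6 × 420 = 2520
  C=C: 1 × 600 = 600
  H-I: 1 × 305 = 305
  Σ(broken) = 3781 kJ
Bonds formed (products):
  C-C: 2 × 356 = 712
  C-H: 7 × 420 = 2940
  C-I: 1 × 233 = 233
  Σ(formed) = 3885 kJ
ΔH = Σ(broken) − Σ(formed) = 3781 − 3885 = −104 kJ

ΔH ≈ −104 kJ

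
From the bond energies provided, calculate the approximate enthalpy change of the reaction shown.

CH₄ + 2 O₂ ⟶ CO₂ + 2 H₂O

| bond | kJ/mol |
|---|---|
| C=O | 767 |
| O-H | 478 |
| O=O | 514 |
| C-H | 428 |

ΔH ≈ −706 kJ

Bonds broken (reactants):
  C-H: 4 × 428 = 1712
  O=O: 2 × 514 = 1028
  Σ(broken) = 2740 kJ
Bonds formed (products):
  C=O: 2 × 767 = 1534
  O-H: 4 × 478 = 1912
  Σ(formed) = 3446 kJ
ΔH = Σ(broken) − Σ(formed) = 2740 − 3446 = −706 kJ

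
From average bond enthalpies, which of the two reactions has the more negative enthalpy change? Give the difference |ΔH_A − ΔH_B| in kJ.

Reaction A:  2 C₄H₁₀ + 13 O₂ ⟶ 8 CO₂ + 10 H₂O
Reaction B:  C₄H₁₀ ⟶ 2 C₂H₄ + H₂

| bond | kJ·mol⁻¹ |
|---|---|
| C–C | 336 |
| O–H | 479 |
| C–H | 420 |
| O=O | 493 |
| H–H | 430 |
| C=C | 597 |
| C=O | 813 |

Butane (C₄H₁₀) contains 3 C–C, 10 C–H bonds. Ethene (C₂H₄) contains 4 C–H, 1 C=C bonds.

Reaction A:
  Bonds broken (reactants):
    C–C: 6 × 336 = 2016
    C–H: 20 × 420 = 8400
    O=O: 13 × 493 = 6409
    Σ(broken) = 16825 kJ
  Bonds formed (products):
    C=O: 16 × 813 = 13008
    O–H: 20 × 479 = 9580
    Σ(formed) = 22588 kJ
  ΔH_A = 16825 − 22588 = −5763 kJ
Reaction B:
  Bonds broken (reactants):
    C–C: 3 × 336 = 1008
    C–H: 10 × 420 = 4200
    Σ(broken) = 5208 kJ
  Bonds formed (products):
    C–H: 8 × 420 = 3360
    C=C: 2 × 597 = 1194
    H–H: 1 × 430 = 430
    Σ(formed) = 4984 kJ
  ΔH_B = 5208 − 4984 = +224 kJ
ΔH_A − ΔH_B = −5987 kJ, so reaction A has the more negative ΔH; |ΔH_A − ΔH_B| = 5987 kJ.

Reaction A, by 5987 kJ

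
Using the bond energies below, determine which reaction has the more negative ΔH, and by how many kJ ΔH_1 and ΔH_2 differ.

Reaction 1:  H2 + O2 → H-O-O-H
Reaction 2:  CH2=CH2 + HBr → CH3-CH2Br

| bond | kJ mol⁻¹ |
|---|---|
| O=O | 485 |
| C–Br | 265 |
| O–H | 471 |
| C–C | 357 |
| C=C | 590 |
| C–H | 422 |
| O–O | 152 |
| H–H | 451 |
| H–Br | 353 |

Reaction 1, by 57 kJ

Reaction 1:
  Bonds broken (reactants):
    H–H: 1 × 451 = 451
    O=O: 1 × 485 = 485
    Σ(broken) = 936 kJ
  Bonds formed (products):
    O–H: 2 × 471 = 942
    O–O: 1 × 152 = 152
    Σ(formed) = 1094 kJ
  ΔH_1 = 936 − 1094 = −158 kJ
Reaction 2:
  Bonds broken (reactants):
    C–H: 4 × 422 = 1688
    C=C: 1 × 590 = 590
    H–Br: 1 × 353 = 353
    Σ(broken) = 2631 kJ
  Bonds formed (products):
    C–Br: 1 × 265 = 265
    C–C: 1 × 357 = 357
    C–H: 5 × 422 = 2110
    Σ(formed) = 2732 kJ
  ΔH_2 = 2631 − 2732 = −101 kJ
ΔH_1 − ΔH_2 = −57 kJ, so reaction 1 has the more negative ΔH; |ΔH_1 − ΔH_2| = 57 kJ.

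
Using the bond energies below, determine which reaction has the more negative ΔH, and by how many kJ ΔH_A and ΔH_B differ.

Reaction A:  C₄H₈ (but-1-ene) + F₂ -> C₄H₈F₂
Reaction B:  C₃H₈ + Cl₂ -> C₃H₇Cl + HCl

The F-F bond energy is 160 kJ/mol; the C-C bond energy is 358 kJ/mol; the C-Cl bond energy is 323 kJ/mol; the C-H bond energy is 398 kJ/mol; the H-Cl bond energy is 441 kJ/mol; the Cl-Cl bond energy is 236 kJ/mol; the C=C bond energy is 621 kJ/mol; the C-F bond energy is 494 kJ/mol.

Reaction A:
  Bonds broken (reactants):
    C-C: 2 × 358 = 716
    C-H: 8 × 398 = 3184
    C=C: 1 × 621 = 621
    F-F: 1 × 160 = 160
    Σ(broken) = 4681 kJ
  Bonds formed (products):
    C-C: 3 × 358 = 1074
    C-F: 2 × 494 = 988
    C-H: 8 × 398 = 3184
    Σ(formed) = 5246 kJ
  ΔH_A = 4681 − 5246 = −565 kJ
Reaction B:
  Bonds broken (reactants):
    C-C: 2 × 358 = 716
    C-H: 8 × 398 = 3184
    Cl-Cl: 1 × 236 = 236
    Σ(broken) = 4136 kJ
  Bonds formed (products):
    C-C: 2 × 358 = 716
    C-Cl: 1 × 323 = 323
    C-H: 7 × 398 = 2786
    H-Cl: 1 × 441 = 441
    Σ(formed) = 4266 kJ
  ΔH_B = 4136 − 4266 = −130 kJ
ΔH_A − ΔH_B = −435 kJ, so reaction A has the more negative ΔH; |ΔH_A − ΔH_B| = 435 kJ.

Reaction A, by 435 kJ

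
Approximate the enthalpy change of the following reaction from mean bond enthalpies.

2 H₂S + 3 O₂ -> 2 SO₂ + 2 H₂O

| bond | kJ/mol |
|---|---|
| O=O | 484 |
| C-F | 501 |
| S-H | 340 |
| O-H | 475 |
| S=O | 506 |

Bonds broken (reactants):
  O=O: 3 × 484 = 1452
  S-H: 4 × 340 = 1360
  Σ(broken) = 2812 kJ
Bonds formed (products):
  O-H: 4 × 475 = 1900
  S=O: 4 × 506 = 2024
  Σ(formed) = 3924 kJ
ΔH = Σ(broken) − Σ(formed) = 2812 − 3924 = −1112 kJ

ΔH ≈ −1112 kJ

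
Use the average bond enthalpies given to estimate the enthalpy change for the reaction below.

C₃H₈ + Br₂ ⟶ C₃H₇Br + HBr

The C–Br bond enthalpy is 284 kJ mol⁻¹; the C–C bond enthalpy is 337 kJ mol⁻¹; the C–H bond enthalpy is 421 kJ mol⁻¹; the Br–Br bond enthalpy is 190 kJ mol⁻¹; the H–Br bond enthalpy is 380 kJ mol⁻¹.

Bonds broken (reactants):
  Br–Br: 1 × 190 = 190
  C–C: 2 × 337 = 674
  C–H: 8 × 421 = 3368
  Σ(broken) = 4232 kJ
Bonds formed (products):
  C–Br: 1 × 284 = 284
  C–C: 2 × 337 = 674
  C–H: 7 × 421 = 2947
  H–Br: 1 × 380 = 380
  Σ(formed) = 4285 kJ
ΔH = Σ(broken) − Σ(formed) = 4232 − 4285 = −53 kJ

ΔH ≈ −53 kJ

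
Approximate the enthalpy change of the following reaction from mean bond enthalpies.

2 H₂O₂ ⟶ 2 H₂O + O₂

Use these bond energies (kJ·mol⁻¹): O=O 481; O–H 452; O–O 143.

ΔH ≈ −195 kJ

Bonds broken (reactants):
  O–H: 4 × 452 = 1808
  O–O: 2 × 143 = 286
  Σ(broken) = 2094 kJ
Bonds formed (products):
  O–H: 4 × 452 = 1808
  O=O: 1 × 481 = 481
  Σ(formed) = 2289 kJ
ΔH = Σ(broken) − Σ(formed) = 2094 − 2289 = −195 kJ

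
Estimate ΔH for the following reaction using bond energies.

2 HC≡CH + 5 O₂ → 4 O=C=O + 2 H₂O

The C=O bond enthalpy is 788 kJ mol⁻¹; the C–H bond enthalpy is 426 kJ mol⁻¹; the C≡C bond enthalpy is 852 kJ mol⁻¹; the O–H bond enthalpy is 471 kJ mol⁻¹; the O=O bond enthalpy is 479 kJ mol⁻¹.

ΔH ≈ −2385 kJ

Bonds broken (reactants):
  C≡C: 2 × 852 = 1704
  C–H: 4 × 426 = 1704
  O=O: 5 × 479 = 2395
  Σ(broken) = 5803 kJ
Bonds formed (products):
  C=O: 8 × 788 = 6304
  O–H: 4 × 471 = 1884
  Σ(formed) = 8188 kJ
ΔH = Σ(broken) − Σ(formed) = 5803 − 8188 = −2385 kJ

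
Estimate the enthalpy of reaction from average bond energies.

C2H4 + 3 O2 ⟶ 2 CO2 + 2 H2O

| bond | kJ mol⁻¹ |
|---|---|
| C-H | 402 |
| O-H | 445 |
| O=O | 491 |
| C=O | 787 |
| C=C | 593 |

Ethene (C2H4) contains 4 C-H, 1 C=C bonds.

Bonds broken (reactants):
  C-H: 4 × 402 = 1608
  C=C: 1 × 593 = 593
  O=O: 3 × 491 = 1473
  Σ(broken) = 3674 kJ
Bonds formed (products):
  C=O: 4 × 787 = 3148
  O-H: 4 × 445 = 1780
  Σ(formed) = 4928 kJ
ΔH = Σ(broken) − Σ(formed) = 3674 − 4928 = −1254 kJ

ΔH ≈ −1254 kJ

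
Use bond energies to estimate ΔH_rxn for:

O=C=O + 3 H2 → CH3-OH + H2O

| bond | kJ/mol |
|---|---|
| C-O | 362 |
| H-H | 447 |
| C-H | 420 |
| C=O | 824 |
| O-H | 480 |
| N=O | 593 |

Bonds broken (reactants):
  C=O: 2 × 824 = 1648
  H-H: 3 × 447 = 1341
  Σ(broken) = 2989 kJ
Bonds formed (products):
  C-H: 3 × 420 = 1260
  C-O: 1 × 362 = 362
  O-H: 3 × 480 = 1440
  Σ(formed) = 3062 kJ
ΔH = Σ(broken) − Σ(formed) = 2989 − 3062 = −73 kJ

ΔH ≈ −73 kJ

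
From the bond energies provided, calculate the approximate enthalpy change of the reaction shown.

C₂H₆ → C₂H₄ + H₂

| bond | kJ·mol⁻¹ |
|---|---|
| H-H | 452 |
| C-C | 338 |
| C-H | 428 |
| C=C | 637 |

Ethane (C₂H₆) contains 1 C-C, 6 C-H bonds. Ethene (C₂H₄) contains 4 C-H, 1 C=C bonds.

ΔH ≈ +105 kJ

Bonds broken (reactants):
  C-C: 1 × 338 = 338
  C-H: 6 × 428 = 2568
  Σ(broken) = 2906 kJ
Bonds formed (products):
  C-H: 4 × 428 = 1712
  C=C: 1 × 637 = 637
  H-H: 1 × 452 = 452
  Σ(formed) = 2801 kJ
ΔH = Σ(broken) − Σ(formed) = 2906 − 2801 = +105 kJ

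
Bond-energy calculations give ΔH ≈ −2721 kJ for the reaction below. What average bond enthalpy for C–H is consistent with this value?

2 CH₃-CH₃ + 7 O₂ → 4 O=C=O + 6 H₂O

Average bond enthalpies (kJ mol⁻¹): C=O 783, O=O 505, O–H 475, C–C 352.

D(C–H) ≈ 417 kJ/mol

Let D be the C–H bond energy.
Σ(broken) = 2×352 + 12×D + 7×505 = 4239 + 12D
Σ(formed) = 8×783 + 12×475 = 11964
ΔH = Σ(broken) − Σ(formed) = (4239 + 12D) − (11964) = −7725 + 12D
Setting this equal to −2721 kJ gives 12D = 5004, so D = 417 kJ/mol.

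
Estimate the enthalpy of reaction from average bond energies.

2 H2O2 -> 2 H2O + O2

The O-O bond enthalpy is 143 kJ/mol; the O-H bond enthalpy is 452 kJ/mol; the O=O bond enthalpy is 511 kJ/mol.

Bonds broken (reactants):
  O-H: 4 × 452 = 1808
  O-O: 2 × 143 = 286
  Σ(broken) = 2094 kJ
Bonds formed (products):
  O-H: 4 × 452 = 1808
  O=O: 1 × 511 = 511
  Σ(formed) = 2319 kJ
ΔH = Σ(broken) − Σ(formed) = 2094 − 2319 = −225 kJ

ΔH ≈ −225 kJ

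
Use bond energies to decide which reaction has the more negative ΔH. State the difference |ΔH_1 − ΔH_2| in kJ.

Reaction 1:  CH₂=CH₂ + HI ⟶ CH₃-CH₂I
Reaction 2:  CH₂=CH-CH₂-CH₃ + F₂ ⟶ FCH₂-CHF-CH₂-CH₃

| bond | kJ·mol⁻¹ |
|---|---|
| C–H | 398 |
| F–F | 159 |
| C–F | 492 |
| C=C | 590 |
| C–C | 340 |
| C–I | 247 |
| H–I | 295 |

Reaction 1:
  Bonds broken (reactants):
    C–H: 4 × 398 = 1592
    C=C: 1 × 590 = 590
    H–I: 1 × 295 = 295
    Σ(broken) = 2477 kJ
  Bonds formed (products):
    C–C: 1 × 340 = 340
    C–H: 5 × 398 = 1990
    C–I: 1 × 247 = 247
    Σ(formed) = 2577 kJ
  ΔH_1 = 2477 − 2577 = −100 kJ
Reaction 2:
  Bonds broken (reactants):
    C–C: 2 × 340 = 680
    C–H: 8 × 398 = 3184
    C=C: 1 × 590 = 590
    F–F: 1 × 159 = 159
    Σ(broken) = 4613 kJ
  Bonds formed (products):
    C–C: 3 × 340 = 1020
    C–F: 2 × 492 = 984
    C–H: 8 × 398 = 3184
    Σ(formed) = 5188 kJ
  ΔH_2 = 4613 − 5188 = −575 kJ
ΔH_1 − ΔH_2 = +475 kJ, so reaction 2 has the more negative ΔH; |ΔH_1 − ΔH_2| = 475 kJ.

Reaction 2, by 475 kJ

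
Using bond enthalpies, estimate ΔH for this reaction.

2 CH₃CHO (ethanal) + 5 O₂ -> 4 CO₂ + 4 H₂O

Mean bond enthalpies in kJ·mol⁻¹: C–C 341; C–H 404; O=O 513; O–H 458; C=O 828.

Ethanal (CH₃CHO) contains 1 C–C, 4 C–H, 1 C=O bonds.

Bonds broken (reactants):
  C–C: 2 × 341 = 682
  C–H: 8 × 404 = 3232
  C=O: 2 × 828 = 1656
  O=O: 5 × 513 = 2565
  Σ(broken) = 8135 kJ
Bonds formed (products):
  C=O: 8 × 828 = 6624
  O–H: 8 × 458 = 3664
  Σ(formed) = 10288 kJ
ΔH = Σ(broken) − Σ(formed) = 8135 − 10288 = −2153 kJ

ΔH ≈ −2153 kJ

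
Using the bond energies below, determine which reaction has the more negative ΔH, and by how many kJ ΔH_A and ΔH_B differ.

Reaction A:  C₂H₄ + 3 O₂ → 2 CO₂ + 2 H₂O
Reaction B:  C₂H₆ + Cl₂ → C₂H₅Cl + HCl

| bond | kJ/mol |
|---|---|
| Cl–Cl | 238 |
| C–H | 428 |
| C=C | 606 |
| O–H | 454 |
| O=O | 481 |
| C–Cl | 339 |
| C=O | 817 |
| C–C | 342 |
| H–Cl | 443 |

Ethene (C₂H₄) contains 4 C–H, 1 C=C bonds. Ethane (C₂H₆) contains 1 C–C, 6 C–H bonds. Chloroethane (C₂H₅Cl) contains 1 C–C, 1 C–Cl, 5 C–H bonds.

Reaction A, by 1207 kJ

Reaction A:
  Bonds broken (reactants):
    C–H: 4 × 428 = 1712
    C=C: 1 × 606 = 606
    O=O: 3 × 481 = 1443
    Σ(broken) = 3761 kJ
  Bonds formed (products):
    C=O: 4 × 817 = 3268
    O–H: 4 × 454 = 1816
    Σ(formed) = 5084 kJ
  ΔH_A = 3761 − 5084 = −1323 kJ
Reaction B:
  Bonds broken (reactants):
    C–C: 1 × 342 = 342
    C–H: 6 × 428 = 2568
    Cl–Cl: 1 × 238 = 238
    Σ(broken) = 3148 kJ
  Bonds formed (products):
    C–C: 1 × 342 = 342
    C–Cl: 1 × 339 = 339
    C–H: 5 × 428 = 2140
    H–Cl: 1 × 443 = 443
    Σ(formed) = 3264 kJ
  ΔH_B = 3148 − 3264 = −116 kJ
ΔH_A − ΔH_B = −1207 kJ, so reaction A has the more negative ΔH; |ΔH_A − ΔH_B| = 1207 kJ.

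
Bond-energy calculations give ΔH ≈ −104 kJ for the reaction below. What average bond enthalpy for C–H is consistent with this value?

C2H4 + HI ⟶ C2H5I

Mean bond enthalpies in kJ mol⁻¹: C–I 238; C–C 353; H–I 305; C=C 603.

D(C–H) ≈ 421 kJ/mol

Let D be the C–H bond energy.
Σ(broken) = 4×D + 1×603 + 1×305 = 908 + 4D
Σ(formed) = 1×353 + 5×D + 1×238 = 591 + 5D
ΔH = Σ(broken) − Σ(formed) = (908 + 4D) − (591 + 5D) = +317 − D
Setting this equal to −104 kJ gives D = 421 kJ/mol.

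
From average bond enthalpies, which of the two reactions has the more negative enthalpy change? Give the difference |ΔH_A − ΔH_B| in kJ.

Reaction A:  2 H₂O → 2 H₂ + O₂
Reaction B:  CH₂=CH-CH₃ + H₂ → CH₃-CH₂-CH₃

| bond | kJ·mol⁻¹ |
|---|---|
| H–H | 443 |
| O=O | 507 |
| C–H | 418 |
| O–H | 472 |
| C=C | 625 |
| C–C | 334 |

Reaction B, by 597 kJ

Reaction A:
  Bonds broken (reactants):
    O–H: 4 × 472 = 1888
    Σ(broken) = 1888 kJ
  Bonds formed (products):
    H–H: 2 × 443 = 886
    O=O: 1 × 507 = 507
    Σ(formed) = 1393 kJ
  ΔH_A = 1888 − 1393 = +495 kJ
Reaction B:
  Bonds broken (reactants):
    C–C: 1 × 334 = 334
    C–H: 6 × 418 = 2508
    C=C: 1 × 625 = 625
    H–H: 1 × 443 = 443
    Σ(broken) = 3910 kJ
  Bonds formed (products):
    C–C: 2 × 334 = 668
    C–H: 8 × 418 = 3344
    Σ(formed) = 4012 kJ
  ΔH_B = 3910 − 4012 = −102 kJ
ΔH_A − ΔH_B = +597 kJ, so reaction B has the more negative ΔH; |ΔH_A − ΔH_B| = 597 kJ.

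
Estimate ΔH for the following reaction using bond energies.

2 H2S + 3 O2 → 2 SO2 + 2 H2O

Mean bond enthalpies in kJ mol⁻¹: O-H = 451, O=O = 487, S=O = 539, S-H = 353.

Bonds broken (reactants):
  O=O: 3 × 487 = 1461
  S-H: 4 × 353 = 1412
  Σ(broken) = 2873 kJ
Bonds formed (products):
  O-H: 4 × 451 = 1804
  S=O: 4 × 539 = 2156
  Σ(formed) = 3960 kJ
ΔH = Σ(broken) − Σ(formed) = 2873 − 3960 = −1087 kJ

ΔH ≈ −1087 kJ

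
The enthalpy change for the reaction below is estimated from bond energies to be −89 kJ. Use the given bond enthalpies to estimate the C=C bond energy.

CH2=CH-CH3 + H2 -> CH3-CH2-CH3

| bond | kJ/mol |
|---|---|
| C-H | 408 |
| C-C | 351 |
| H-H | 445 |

Let D be the C=C bond energy.
Σ(broken) = 1×351 + 6×408 + 1×D + 1×445 = 3244 + D
Σ(formed) = 2×351 + 8×408 = 3966
ΔH = Σ(broken) − Σ(formed) = (3244 + D) − (3966) = −722 + D
Setting this equal to −89 kJ gives D = 633 kJ/mol.

D(C=C) ≈ 633 kJ/mol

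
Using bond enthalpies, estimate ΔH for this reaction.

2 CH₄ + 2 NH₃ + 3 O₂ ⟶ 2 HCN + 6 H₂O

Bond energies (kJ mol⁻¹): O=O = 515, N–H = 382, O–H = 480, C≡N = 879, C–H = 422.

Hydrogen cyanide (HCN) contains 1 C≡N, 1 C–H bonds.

ΔH ≈ −1149 kJ

Bonds broken (reactants):
  C–H: 8 × 422 = 3376
  N–H: 6 × 382 = 2292
  O=O: 3 × 515 = 1545
  Σ(broken) = 7213 kJ
Bonds formed (products):
  C≡N: 2 × 879 = 1758
  C–H: 2 × 422 = 844
  O–H: 12 × 480 = 5760
  Σ(formed) = 8362 kJ
ΔH = Σ(broken) − Σ(formed) = 7213 − 8362 = −1149 kJ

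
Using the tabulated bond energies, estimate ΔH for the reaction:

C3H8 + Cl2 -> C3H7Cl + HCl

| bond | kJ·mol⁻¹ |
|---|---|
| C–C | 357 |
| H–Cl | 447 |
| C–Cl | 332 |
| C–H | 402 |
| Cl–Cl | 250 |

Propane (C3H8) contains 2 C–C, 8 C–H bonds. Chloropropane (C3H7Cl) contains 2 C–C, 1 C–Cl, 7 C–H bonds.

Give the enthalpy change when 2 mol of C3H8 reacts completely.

ΔH = −254 kJ

Bonds broken (reactants):
  C–C: 2 × 357 = 714
  C–H: 8 × 402 = 3216
  Cl–Cl: 1 × 250 = 250
  Σ(broken) = 4180 kJ
Bonds formed (products):
  C–C: 2 × 357 = 714
  C–Cl: 1 × 332 = 332
  C–H: 7 × 402 = 2814
  H–Cl: 1 × 447 = 447
  Σ(formed) = 4307 kJ
ΔH = Σ(broken) − Σ(formed) = 4180 − 4307 = −127 kJ
For 2× the reaction as written: 2 × (−127) = −254 kJ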